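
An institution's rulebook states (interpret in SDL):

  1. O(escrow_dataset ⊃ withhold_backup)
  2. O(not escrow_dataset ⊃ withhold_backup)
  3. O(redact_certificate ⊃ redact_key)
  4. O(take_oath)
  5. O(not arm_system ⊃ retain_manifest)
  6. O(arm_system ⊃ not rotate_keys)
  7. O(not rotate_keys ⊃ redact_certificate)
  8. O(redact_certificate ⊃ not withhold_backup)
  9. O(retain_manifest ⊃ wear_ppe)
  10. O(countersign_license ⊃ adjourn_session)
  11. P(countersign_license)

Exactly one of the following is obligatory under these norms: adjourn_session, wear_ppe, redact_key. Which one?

wear_ppe

By case analysis on escrow_dataset: premise 1 gives O(escrow_dataset ⊃ withhold_backup) and premise 2 gives O(not escrow_dataset ⊃ withhold_backup), so O(withhold_backup) either way.
Premise 8 is O(redact_certificate ⊃ not withhold_backup); contrapositively O(withhold_backup ⊃ not redact_certificate). Since O(withhold_backup) holds, K gives O(not redact_certificate).
The contrapositive of premise 7 (O(not rotate_keys ⊃ redact_certificate)) is O(not redact_certificate ⊃ rotate_keys), and O(not redact_certificate) is already established, so O(rotate_keys).
Premise 6 is O(arm_system ⊃ not rotate_keys); contrapositively O(rotate_keys ⊃ not arm_system). Since O(rotate_keys) holds, K gives O(not arm_system).
From O(not arm_system) and premise 5, O(not arm_system ⊃ retain_manifest), we obtain O(retain_manifest).
With premise 9, O(retain_manifest ⊃ wear_ppe), the K-axiom yields O(wear_ppe).
So O(wear_ppe) holds — wear_ppe is obligatory. None of the other listed options is made obligatory by any chain of premises.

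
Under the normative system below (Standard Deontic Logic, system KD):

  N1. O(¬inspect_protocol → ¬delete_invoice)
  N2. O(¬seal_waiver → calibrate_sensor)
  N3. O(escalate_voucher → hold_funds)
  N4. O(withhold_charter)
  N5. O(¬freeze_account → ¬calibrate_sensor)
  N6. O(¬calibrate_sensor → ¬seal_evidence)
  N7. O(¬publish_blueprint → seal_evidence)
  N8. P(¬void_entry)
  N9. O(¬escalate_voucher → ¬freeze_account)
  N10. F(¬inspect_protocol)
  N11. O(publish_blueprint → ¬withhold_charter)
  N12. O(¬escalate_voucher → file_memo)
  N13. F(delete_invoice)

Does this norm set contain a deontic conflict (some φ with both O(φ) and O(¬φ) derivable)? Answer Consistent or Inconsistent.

Premise 1 is O(¬inspect_protocol → ¬delete_invoice); even if O(¬delete_invoice) held, inferring O(¬inspect_protocol) would be affirming the consequent — invalid.
So O(¬inspect_protocol) is not derivable, and the apparent clash with O(inspect_protocol) does not arise.
A world satisfying every obligation exists (e.g. calibrate_sensor=true, delete_invoice=false, escalate_voucher=true, file_memo=false, freeze_account=true, hold_funds=true, inspect_protocol=true, publish_blueprint=false, seal_evidence=true, seal_waiver=false, void_entry=false, withhold_charter=true); no atom is both obligatory and forbidden, so the set is consistent.

Consistent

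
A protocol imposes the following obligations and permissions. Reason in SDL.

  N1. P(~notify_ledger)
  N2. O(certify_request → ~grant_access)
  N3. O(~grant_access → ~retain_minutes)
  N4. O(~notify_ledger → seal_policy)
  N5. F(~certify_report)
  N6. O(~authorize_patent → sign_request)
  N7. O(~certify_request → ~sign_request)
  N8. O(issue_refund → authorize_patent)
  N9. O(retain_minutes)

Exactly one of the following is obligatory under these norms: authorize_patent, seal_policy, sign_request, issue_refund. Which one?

authorize_patent

Premise 9 gives O(retain_minutes).
Premise 3, O(~grant_access → ~retain_minutes), contraposes to O(retain_minutes → grant_access); with O(retain_minutes) we get O(grant_access).
Premise 2 is O(certify_request → ~grant_access); contrapositively O(grant_access → ~certify_request). Since O(grant_access) holds, K gives O(~certify_request).
Applying K to premise 7 (O(~certify_request → ~sign_request)) and O(~certify_request) yields O(~sign_request).
Premise 6 is O(~authorize_patent → sign_request); contrapositively O(~sign_request → authorize_patent). Since O(~sign_request) holds, K gives O(authorize_patent).
So O(authorize_patent) holds — authorize_patent is obligatory. None of the other listed options is made obligatory by any chain of premises.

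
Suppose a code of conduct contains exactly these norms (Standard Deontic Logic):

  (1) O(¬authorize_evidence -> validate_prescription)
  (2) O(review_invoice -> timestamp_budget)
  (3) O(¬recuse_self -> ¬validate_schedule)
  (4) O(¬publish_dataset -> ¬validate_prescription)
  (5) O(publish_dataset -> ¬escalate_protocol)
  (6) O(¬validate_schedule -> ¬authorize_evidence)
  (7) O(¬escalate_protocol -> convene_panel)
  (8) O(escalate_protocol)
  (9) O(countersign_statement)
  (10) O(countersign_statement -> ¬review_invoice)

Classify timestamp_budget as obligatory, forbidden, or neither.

Neither

Premise 2 is O(review_invoice -> timestamp_budget), but O(review_invoice) is not derivable from the premises, so it does not yield O(timestamp_budget).
No premise or chain of K-axiom applications forces O(timestamp_budget), and none forces O(¬timestamp_budget). So timestamp_budget is neither obligatory nor forbidden under these norms.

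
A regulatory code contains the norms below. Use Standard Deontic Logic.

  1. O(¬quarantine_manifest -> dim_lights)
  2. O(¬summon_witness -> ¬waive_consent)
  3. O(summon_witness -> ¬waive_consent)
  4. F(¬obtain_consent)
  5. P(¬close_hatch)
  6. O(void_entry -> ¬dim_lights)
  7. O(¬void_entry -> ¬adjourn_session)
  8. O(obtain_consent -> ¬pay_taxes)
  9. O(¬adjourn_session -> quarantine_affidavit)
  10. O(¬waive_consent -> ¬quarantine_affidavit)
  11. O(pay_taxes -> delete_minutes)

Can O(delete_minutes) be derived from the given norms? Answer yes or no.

Premise 11 is O(pay_taxes -> delete_minutes), but O(pay_taxes) is not derivable from the premises, so it does not yield O(delete_minutes).
No other premise forces O(delete_minutes). An ideal world satisfying every premise can still have delete_minutes false, so O(delete_minutes) is not derivable.

No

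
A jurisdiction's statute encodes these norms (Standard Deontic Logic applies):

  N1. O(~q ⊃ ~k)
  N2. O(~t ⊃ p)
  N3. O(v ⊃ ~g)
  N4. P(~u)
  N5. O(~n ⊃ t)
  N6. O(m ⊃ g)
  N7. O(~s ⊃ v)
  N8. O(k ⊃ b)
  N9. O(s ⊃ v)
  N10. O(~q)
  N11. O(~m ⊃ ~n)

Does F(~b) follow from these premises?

Premise 8 is O(k ⊃ b), but O(k) is not derivable from the premises, so it does not yield O(b).
No other premise forces O(b). An ideal world satisfying every premise can still have ~b true, so F(~b) is not derivable.

No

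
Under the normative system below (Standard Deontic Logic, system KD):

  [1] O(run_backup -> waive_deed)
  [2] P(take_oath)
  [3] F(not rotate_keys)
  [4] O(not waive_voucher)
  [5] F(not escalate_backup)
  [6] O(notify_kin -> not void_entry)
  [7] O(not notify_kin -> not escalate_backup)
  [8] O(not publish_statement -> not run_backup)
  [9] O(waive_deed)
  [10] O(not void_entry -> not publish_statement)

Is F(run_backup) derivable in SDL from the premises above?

Yes

Premise 5 is F(not escalate_backup), i.e. O(escalate_backup).
Premise 7, O(not notify_kin -> not escalate_backup), contraposes to O(escalate_backup -> notify_kin); with O(escalate_backup) we get O(notify_kin).
Premise 6 is O(notify_kin -> not void_entry); since O(notify_kin), deontic closure gives O(not void_entry).
With premise 10, O(not void_entry -> not publish_statement), the K-axiom yields O(not publish_statement).
Applying K to premise 8 (O(not publish_statement -> not run_backup)) and O(not publish_statement) yields O(not run_backup).
Premises 1, 2, 3, 4, 9 do not contribute to this derivation.
So O(not run_backup) holds, i.e. F(run_backup). The claim follows.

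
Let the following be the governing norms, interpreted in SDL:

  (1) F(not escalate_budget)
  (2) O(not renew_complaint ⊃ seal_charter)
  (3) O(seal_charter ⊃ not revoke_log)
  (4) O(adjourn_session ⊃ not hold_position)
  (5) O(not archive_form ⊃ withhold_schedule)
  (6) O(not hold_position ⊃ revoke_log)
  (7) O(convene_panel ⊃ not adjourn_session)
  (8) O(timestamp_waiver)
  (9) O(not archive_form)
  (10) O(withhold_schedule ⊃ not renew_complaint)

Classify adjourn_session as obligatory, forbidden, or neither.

Forbidden

From premise 9 we have O(not archive_form).
With premise 5, O(not archive_form ⊃ withhold_schedule), the K-axiom yields O(withhold_schedule).
With premise 10, O(withhold_schedule ⊃ not renew_complaint), the K-axiom yields O(not renew_complaint).
From O(not renew_complaint) and premise 2, O(not renew_complaint ⊃ seal_charter), we obtain O(seal_charter).
From O(seal_charter) and premise 3, O(seal_charter ⊃ not revoke_log), we obtain O(not revoke_log).
Premise 6, O(not hold_position ⊃ revoke_log), contraposes to O(not revoke_log ⊃ hold_position); with O(not revoke_log) we get O(hold_position).
Premise 4 is O(adjourn_session ⊃ not hold_position); contrapositively O(hold_position ⊃ not adjourn_session). Since O(hold_position) holds, K gives O(not adjourn_session).
Premises 1, 7, 8 do not contribute to this derivation.
Thus O(not adjourn_session), which is F(adjourn_session): adjourn_session is forbidden.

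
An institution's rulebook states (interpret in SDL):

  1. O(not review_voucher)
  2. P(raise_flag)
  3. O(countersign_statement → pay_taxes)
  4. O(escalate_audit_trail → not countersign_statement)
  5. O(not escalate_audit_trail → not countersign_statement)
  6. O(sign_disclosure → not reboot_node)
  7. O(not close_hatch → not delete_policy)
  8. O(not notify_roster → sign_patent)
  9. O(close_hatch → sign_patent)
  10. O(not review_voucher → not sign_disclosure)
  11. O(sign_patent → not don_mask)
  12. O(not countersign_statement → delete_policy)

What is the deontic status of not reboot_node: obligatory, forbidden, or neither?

Neither

Premise 6 is O(sign_disclosure → not reboot_node), but O(sign_disclosure) is not derivable from the premises, so it does not yield O(not reboot_node).
No premise or chain of K-axiom applications forces O(not reboot_node), and none forces O(reboot_node). So not reboot_node is neither obligatory nor forbidden under these norms.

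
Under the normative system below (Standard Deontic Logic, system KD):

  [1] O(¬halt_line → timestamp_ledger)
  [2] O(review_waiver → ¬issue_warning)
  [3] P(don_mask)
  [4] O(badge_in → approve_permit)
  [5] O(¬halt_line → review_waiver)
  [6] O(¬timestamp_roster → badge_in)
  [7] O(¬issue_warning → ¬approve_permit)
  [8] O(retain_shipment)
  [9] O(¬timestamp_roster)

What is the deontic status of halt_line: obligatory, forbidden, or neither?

Premise 9 states O(¬timestamp_roster) outright.
Applying K to premise 6 (O(¬timestamp_roster → badge_in)) and O(¬timestamp_roster) yields O(badge_in).
From O(badge_in) and premise 4, O(badge_in → approve_permit), we obtain O(approve_permit).
Premise 7 is O(¬issue_warning → ¬approve_permit); contrapositively O(approve_permit → issue_warning). Since O(approve_permit) holds, K gives O(issue_warning).
Premise 2 is O(review_waiver → ¬issue_warning); contrapositively O(issue_warning → ¬review_waiver). Since O(issue_warning) holds, K gives O(¬review_waiver).
The contrapositive of premise 5 (O(¬halt_line → review_waiver)) is O(¬review_waiver → halt_line), and O(¬review_waiver) is already established, so O(halt_line).
Premises 1, 3, 8 do not contribute to this derivation.
Hence halt_line is obligatory.

Obligatory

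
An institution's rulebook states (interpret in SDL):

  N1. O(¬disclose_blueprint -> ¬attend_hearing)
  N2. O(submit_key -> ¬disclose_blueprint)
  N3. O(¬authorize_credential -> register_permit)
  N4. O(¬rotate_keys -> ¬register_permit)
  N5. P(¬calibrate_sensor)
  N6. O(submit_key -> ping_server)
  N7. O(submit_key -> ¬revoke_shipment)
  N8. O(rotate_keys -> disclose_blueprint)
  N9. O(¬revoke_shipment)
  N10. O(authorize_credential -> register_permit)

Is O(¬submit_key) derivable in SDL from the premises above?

Yes

Premises 3 and 10 cover both cases: O(¬authorize_credential -> register_permit) and O(authorize_credential -> register_permit). Since ¬authorize_credential ∨ authorize_credential is a tautology, O(register_permit) follows.
The contrapositive of premise 4 (O(¬rotate_keys -> ¬register_permit)) is O(register_permit -> rotate_keys), and O(register_permit) is already established, so O(rotate_keys).
Premise 8 is O(rotate_keys -> disclose_blueprint); since O(rotate_keys), deontic closure gives O(disclose_blueprint).
The contrapositive of premise 2 (O(submit_key -> ¬disclose_blueprint)) is O(disclose_blueprint -> ¬submit_key), and O(disclose_blueprint) is already established, so O(¬submit_key).
Premises 1, 5, 6, 7, 9 do not contribute to this derivation.
So O(¬submit_key) follows.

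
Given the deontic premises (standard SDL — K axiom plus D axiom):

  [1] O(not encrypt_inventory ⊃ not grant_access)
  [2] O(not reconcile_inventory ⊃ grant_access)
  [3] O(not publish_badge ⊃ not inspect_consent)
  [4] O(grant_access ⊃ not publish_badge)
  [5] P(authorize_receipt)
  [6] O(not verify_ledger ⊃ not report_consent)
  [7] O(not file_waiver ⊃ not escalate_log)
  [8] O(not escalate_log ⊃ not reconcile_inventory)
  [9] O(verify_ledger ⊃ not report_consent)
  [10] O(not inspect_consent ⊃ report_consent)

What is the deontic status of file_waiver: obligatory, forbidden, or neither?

Obligatory

Premises 6 and 9 cover both cases: O(not verify_ledger ⊃ not report_consent) and O(verify_ledger ⊃ not report_consent). Since not verify_ledger ∨ verify_ledger is a tautology, O(not report_consent) follows.
The contrapositive of premise 10 (O(not inspect_consent ⊃ report_consent)) is O(not report_consent ⊃ inspect_consent), and O(not report_consent) is already established, so O(inspect_consent).
Premise 3 is O(not publish_badge ⊃ not inspect_consent); contrapositively O(inspect_consent ⊃ publish_badge). Since O(inspect_consent) holds, K gives O(publish_badge).
The contrapositive of premise 4 (O(grant_access ⊃ not publish_badge)) is O(publish_badge ⊃ not grant_access), and O(publish_badge) is already established, so O(not grant_access).
Premise 2 is O(not reconcile_inventory ⊃ grant_access); contrapositively O(not grant_access ⊃ reconcile_inventory). Since O(not grant_access) holds, K gives O(reconcile_inventory).
The contrapositive of premise 8 (O(not escalate_log ⊃ not reconcile_inventory)) is O(reconcile_inventory ⊃ escalate_log), and O(reconcile_inventory) is already established, so O(escalate_log).
Premise 7, O(not file_waiver ⊃ not escalate_log), contraposes to O(escalate_log ⊃ file_waiver); with O(escalate_log) we get O(file_waiver).
Premises 1, 5 do not contribute to this derivation.
Hence file_waiver is obligatory.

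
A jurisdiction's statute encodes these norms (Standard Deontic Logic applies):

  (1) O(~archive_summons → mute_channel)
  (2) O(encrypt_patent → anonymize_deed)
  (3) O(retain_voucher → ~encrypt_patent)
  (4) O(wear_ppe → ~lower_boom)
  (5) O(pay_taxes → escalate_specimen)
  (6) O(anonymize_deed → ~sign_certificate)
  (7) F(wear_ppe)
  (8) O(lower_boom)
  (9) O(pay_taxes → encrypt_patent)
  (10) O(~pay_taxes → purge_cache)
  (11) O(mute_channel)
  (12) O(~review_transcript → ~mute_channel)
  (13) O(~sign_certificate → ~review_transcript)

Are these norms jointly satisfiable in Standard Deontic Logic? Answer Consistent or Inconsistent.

Premise 4 is O(wear_ppe → ~lower_boom), but O(wear_ppe) is not derivable from the premises, so it does not yield O(~lower_boom).
So O(~lower_boom) is not derivable, and the apparent clash with O(lower_boom) does not arise.
A world satisfying every obligation exists (e.g. anonymize_deed=false, archive_summons=false, encrypt_patent=false, escalate_specimen=false, lower_boom=true, mute_channel=true, pay_taxes=false, purge_cache=true, retain_voucher=false, review_transcript=true, sign_certificate=true, wear_ppe=false); no atom is both obligatory and forbidden, so the set is consistent.

Consistent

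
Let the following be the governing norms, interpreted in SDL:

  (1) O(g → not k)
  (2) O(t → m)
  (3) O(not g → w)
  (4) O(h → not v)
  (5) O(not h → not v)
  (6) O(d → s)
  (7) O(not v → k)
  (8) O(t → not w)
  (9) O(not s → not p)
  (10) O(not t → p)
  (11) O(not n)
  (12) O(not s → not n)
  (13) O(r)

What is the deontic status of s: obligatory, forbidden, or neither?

By case analysis on not h: premise 5 gives O(not h → not v) and premise 4 gives O(h → not v), so O(not v) either way.
From O(not v) and premise 7, O(not v → k), we obtain O(k).
Premise 1, O(g → not k), contraposes to O(k → not g); with O(k) we get O(not g).
From O(not g) and premise 3, O(not g → w), we obtain O(w).
The contrapositive of premise 8 (O(t → not w)) is O(w → not t), and O(w) is already established, so O(not t).
From O(not t) and premise 10, O(not t → p), we obtain O(p).
Premise 9, O(not s → not p), contraposes to O(p → s); with O(p) we get O(s).
Premises 2, 6, 11, 12, 13 do not contribute to this derivation.
Hence s is obligatory.

Obligatory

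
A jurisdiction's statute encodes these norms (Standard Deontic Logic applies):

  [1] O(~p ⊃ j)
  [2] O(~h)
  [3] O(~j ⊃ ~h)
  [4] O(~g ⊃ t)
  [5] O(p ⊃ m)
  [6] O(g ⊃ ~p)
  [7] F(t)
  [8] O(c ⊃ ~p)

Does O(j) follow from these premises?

Yes

Premise 7 is F(t), i.e. O(~t).
Premise 4, O(~g ⊃ t), contraposes to O(~t ⊃ g); with O(~t) we get O(g).
Premise 6 is O(g ⊃ ~p); since O(g), deontic closure gives O(~p).
From O(~p) and premise 1, O(~p ⊃ j), we obtain O(j).
Premises 2, 3, 5, 8 do not contribute to this derivation.
So O(j) follows.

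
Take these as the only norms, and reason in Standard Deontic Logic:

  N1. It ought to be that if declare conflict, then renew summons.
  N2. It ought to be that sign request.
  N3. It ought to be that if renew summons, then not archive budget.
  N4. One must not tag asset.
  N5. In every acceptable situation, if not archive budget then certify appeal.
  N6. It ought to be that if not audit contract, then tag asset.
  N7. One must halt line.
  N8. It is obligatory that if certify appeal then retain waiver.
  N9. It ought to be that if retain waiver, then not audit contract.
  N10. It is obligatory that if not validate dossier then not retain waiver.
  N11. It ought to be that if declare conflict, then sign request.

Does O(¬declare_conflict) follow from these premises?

Yes

F(tag_asset) at premise 4 means O(¬tag_asset).
Premise 6 is O(¬audit_contract → tag_asset); contrapositively O(¬tag_asset → audit_contract). Since O(¬tag_asset) holds, K gives O(audit_contract).
Premise 9, O(retain_waiver → ¬audit_contract), contraposes to O(audit_contract → ¬retain_waiver); with O(audit_contract) we get O(¬retain_waiver).
Premise 8 is O(certify_appeal → retain_waiver); contrapositively O(¬retain_waiver → ¬certify_appeal). Since O(¬retain_waiver) holds, K gives O(¬certify_appeal).
Premise 5 is O(¬archive_budget → certify_appeal); contrapositively O(¬certify_appeal → archive_budget). Since O(¬certify_appeal) holds, K gives O(archive_budget).
The contrapositive of premise 3 (O(renew_summons → ¬archive_budget)) is O(archive_budget → ¬renew_summons), and O(archive_budget) is already established, so O(¬renew_summons).
Premise 1 is O(declare_conflict → renew_summons); contrapositively O(¬renew_summons → ¬declare_conflict). Since O(¬renew_summons) holds, K gives O(¬declare_conflict).
Premises 2, 7, 10, 11 do not contribute to this derivation.
So O(¬declare_conflict) follows.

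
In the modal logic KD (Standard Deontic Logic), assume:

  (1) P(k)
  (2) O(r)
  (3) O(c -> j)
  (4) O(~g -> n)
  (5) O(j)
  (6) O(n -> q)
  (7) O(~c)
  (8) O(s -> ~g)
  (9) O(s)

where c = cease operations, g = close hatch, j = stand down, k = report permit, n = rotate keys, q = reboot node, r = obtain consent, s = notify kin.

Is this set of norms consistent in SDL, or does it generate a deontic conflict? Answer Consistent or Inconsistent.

Premise 3 is O(c -> j); even if O(j) held, inferring O(c) would be affirming the consequent — invalid.
So O(c) is not derivable, and the apparent clash with O(~c) does not arise.
A world satisfying every obligation exists (e.g. c=false, g=false, j=true, k=false, n=true, q=true, r=true, s=true); no atom is both obligatory and forbidden, so the set is consistent.

Consistent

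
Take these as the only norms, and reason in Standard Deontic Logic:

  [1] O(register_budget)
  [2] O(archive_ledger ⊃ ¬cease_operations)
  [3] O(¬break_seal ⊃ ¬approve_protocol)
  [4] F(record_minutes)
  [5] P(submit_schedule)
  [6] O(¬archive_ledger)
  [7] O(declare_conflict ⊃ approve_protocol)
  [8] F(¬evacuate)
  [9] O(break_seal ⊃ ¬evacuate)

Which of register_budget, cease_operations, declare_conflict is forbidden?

Premise 8 is F(¬evacuate), i.e. O(evacuate).
Premise 9 is O(break_seal ⊃ ¬evacuate); contrapositively O(evacuate ⊃ ¬break_seal). Since O(evacuate) holds, K gives O(¬break_seal).
From O(¬break_seal) and premise 3, O(¬break_seal ⊃ ¬approve_protocol), we obtain O(¬approve_protocol).
Premise 7 is O(declare_conflict ⊃ approve_protocol); contrapositively O(¬approve_protocol ⊃ ¬declare_conflict). Since O(¬approve_protocol) holds, K gives O(¬declare_conflict).
So O(¬declare_conflict) holds, i.e. declare_conflict is forbidden. None of the other listed options is forbidden under the premises.

declare_conflict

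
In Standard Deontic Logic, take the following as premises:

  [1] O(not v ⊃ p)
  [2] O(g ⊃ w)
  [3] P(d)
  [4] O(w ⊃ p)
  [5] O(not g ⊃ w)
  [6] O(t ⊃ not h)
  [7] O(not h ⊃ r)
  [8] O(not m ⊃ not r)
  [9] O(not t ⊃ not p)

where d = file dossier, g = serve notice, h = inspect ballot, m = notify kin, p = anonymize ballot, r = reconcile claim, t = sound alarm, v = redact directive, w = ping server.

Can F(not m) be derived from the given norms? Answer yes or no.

Premises 2 and 5 are O(g ⊃ w) and O(not g ⊃ w); every ideal world satisfies g or not g, so in either case w holds — hence O(w).
Premise 4 is O(w ⊃ p); since O(w), deontic closure gives O(p).
Premise 9 is O(not t ⊃ not p); contrapositively O(p ⊃ t). Since O(p) holds, K gives O(t).
With premise 6, O(t ⊃ not h), the K-axiom yields O(not h).
With premise 7, O(not h ⊃ r), the K-axiom yields O(r).
Premise 8, O(not m ⊃ not r), contraposes to O(r ⊃ m); with O(r) we get O(m).
Premises 1, 3 do not contribute to this derivation.
So O(m) holds, i.e. F(not m). The claim follows.

Yes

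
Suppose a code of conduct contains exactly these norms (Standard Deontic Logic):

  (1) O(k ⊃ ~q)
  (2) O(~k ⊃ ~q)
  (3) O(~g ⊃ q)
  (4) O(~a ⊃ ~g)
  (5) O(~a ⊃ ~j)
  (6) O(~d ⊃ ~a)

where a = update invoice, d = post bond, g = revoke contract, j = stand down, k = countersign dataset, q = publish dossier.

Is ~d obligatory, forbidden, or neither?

By case analysis on ~k: premise 2 gives O(~k ⊃ ~q) and premise 1 gives O(k ⊃ ~q), so O(~q) either way.
Premise 3 is O(~g ⊃ q); contrapositively O(~q ⊃ g). Since O(~q) holds, K gives O(g).
The contrapositive of premise 4 (O(~a ⊃ ~g)) is O(g ⊃ a), and O(g) is already established, so O(a).
Premise 6 is O(~d ⊃ ~a); contrapositively O(a ⊃ d). Since O(a) holds, K gives O(d).
Premise 5 does not contribute to this derivation.
Thus O(d), which is F(~d): ~d is forbidden.

Forbidden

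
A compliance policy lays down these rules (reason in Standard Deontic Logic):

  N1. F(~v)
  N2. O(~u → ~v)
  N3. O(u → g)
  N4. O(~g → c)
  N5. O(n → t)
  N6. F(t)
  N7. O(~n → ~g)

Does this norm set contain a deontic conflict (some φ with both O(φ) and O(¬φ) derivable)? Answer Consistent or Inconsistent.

F(~v) at premise 1 means O(v).
The contrapositive of premise 2 (O(~u → ~v)) is O(v → u), and O(v) is already established, so O(u).
Premise 3 is O(u → g); since O(u), deontic closure gives O(g).
The contrapositive of premise 7 (O(~n → ~g)) is O(g → n), and O(g) is already established, so O(n).
With premise 5, O(n → t), the K-axiom yields O(t).
But premise 6, F(t), means O(~t).
We now have both O(t) and O(~t) — t is simultaneously obligatory and forbidden, violating the D-axiom.

Inconsistent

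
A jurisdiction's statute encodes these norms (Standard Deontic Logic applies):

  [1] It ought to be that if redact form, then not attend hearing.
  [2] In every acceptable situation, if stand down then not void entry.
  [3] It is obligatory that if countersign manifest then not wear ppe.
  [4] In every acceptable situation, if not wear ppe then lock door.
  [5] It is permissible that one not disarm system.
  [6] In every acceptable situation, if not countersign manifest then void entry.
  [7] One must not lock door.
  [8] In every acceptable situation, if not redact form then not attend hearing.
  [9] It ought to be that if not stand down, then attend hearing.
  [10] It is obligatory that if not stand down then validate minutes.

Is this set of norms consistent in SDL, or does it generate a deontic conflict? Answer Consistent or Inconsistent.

By case analysis on ¬redact_form: premise 8 gives O(¬redact_form → ¬attend_hearing) and premise 1 gives O(redact_form → ¬attend_hearing), so O(¬attend_hearing) either way.
Premise 9 is O(¬stand_down → attend_hearing); contrapositively O(¬attend_hearing → stand_down). Since O(¬attend_hearing) holds, K gives O(stand_down).
Applying K to premise 2 (O(stand_down → ¬void_entry)) and O(stand_down) yields O(¬void_entry).
Premise 6, O(¬countersign_manifest → void_entry), contraposes to O(¬void_entry → countersign_manifest); with O(¬void_entry) we get O(countersign_manifest).
Premise 3 is O(countersign_manifest → ¬wear_ppe); since O(countersign_manifest), deontic closure gives O(¬wear_ppe).
Premise 4 is O(¬wear_ppe → lock_door); since O(¬wear_ppe), deontic closure gives O(lock_door).
Yet premise 7 is F(lock_door), i.e. O(¬lock_door).
We now have both O(lock_door) and O(¬lock_door) — lock_door is simultaneously obligatory and forbidden, violating the D-axiom.

Inconsistent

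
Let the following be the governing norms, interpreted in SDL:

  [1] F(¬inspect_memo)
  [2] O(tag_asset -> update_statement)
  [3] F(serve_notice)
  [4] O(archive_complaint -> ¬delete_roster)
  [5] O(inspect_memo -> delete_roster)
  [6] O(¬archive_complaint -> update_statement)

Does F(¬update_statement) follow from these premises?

Yes

Premise 1, F(¬inspect_memo), is equivalent to O(inspect_memo).
Applying K to premise 5 (O(inspect_memo -> delete_roster)) and O(inspect_memo) yields O(delete_roster).
The contrapositive of premise 4 (O(archive_complaint -> ¬delete_roster)) is O(delete_roster -> ¬archive_complaint), and O(delete_roster) is already established, so O(¬archive_complaint).
With premise 6, O(¬archive_complaint -> update_statement), the K-axiom yields O(update_statement).
Premises 2, 3 do not contribute to this derivation.
So O(update_statement) holds, i.e. F(¬update_statement). The claim follows.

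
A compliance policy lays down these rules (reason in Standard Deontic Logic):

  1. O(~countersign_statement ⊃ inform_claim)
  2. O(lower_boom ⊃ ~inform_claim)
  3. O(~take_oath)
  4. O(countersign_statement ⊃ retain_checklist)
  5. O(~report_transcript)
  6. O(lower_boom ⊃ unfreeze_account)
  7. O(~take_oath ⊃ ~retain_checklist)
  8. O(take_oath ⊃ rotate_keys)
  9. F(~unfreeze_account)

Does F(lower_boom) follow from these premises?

From premise 3 we have O(~take_oath).
From O(~take_oath) and premise 7, O(~take_oath ⊃ ~retain_checklist), we obtain O(~retain_checklist).
Premise 4 is O(countersign_statement ⊃ retain_checklist); contrapositively O(~retain_checklist ⊃ ~countersign_statement). Since O(~retain_checklist) holds, K gives O(~countersign_statement).
From O(~countersign_statement) and premise 1, O(~countersign_statement ⊃ inform_claim), we obtain O(inform_claim).
Premise 2 is O(lower_boom ⊃ ~inform_claim); contrapositively O(inform_claim ⊃ ~lower_boom). Since O(inform_claim) holds, K gives O(~lower_boom).
Premises 5, 6, 8, 9 do not contribute to this derivation.
So O(~lower_boom) holds, i.e. F(lower_boom). The claim follows.

Yes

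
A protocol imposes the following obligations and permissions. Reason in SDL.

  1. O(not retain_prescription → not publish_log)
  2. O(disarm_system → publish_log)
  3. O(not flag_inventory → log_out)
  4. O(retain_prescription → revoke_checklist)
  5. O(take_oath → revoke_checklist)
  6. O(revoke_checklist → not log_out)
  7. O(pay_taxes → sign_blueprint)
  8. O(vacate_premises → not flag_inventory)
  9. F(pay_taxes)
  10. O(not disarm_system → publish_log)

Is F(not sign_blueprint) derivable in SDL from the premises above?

Premise 7 is O(pay_taxes → sign_blueprint), but O(pay_taxes) is not derivable from the premises, so it does not yield O(sign_blueprint).
No other premise forces O(sign_blueprint). An ideal world satisfying every premise can still have not sign_blueprint true, so F(not sign_blueprint) is not derivable.

No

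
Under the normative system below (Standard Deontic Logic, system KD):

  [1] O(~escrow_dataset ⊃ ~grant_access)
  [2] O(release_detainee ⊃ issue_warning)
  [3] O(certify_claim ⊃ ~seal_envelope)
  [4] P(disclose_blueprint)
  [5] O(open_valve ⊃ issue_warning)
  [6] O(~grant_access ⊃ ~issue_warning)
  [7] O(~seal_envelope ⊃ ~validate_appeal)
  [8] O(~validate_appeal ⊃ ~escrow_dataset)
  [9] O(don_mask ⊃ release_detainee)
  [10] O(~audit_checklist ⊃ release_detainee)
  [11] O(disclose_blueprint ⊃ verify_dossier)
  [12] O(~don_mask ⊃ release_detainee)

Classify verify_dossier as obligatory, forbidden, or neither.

Neither

Premise 11 is O(disclose_blueprint ⊃ verify_dossier), but O(disclose_blueprint) is not derivable from the premises (the permission P(disclose_blueprint) asserts only ~O(~disclose_blueprint), not O(disclose_blueprint)), so it does not yield O(verify_dossier).
No premise or chain of K-axiom applications forces O(verify_dossier), and none forces O(~verify_dossier). So verify_dossier is neither obligatory nor forbidden under these norms.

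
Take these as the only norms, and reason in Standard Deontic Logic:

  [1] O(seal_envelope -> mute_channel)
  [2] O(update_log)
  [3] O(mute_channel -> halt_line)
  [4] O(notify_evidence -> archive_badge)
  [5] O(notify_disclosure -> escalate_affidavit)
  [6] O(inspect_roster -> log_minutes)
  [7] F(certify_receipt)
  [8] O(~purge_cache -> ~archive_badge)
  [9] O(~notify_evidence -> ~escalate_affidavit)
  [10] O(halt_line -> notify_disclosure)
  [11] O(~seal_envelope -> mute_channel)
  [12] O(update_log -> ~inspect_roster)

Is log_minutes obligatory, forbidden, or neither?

Neither

Premise 6 is O(inspect_roster -> log_minutes), but O(inspect_roster) is not derivable from the premises, so it does not yield O(log_minutes).
No premise or chain of K-axiom applications forces O(log_minutes), and none forces O(~log_minutes). So log_minutes is neither obligatory nor forbidden under these norms.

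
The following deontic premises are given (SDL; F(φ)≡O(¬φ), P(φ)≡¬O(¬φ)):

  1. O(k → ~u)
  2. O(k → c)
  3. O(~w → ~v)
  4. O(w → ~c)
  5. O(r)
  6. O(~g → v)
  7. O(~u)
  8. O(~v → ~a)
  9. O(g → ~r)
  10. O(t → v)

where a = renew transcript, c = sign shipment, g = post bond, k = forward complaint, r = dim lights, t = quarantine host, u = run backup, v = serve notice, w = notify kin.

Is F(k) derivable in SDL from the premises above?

Premise 5 gives O(r).
Premise 9, O(g → ~r), contraposes to O(r → ~g); with O(r) we get O(~g).
From O(~g) and premise 6, O(~g → v), we obtain O(v).
The contrapositive of premise 3 (O(~w → ~v)) is O(v → w), and O(v) is already established, so O(w).
Premise 4 is O(w → ~c); since O(w), deontic closure gives O(~c).
Premise 2 is O(k → c); contrapositively O(~c → ~k). Since O(~c) holds, K gives O(~k).
Premises 1, 7, 8, 10 do not contribute to this derivation.
So O(~k) holds, i.e. F(k). The claim follows.

Yes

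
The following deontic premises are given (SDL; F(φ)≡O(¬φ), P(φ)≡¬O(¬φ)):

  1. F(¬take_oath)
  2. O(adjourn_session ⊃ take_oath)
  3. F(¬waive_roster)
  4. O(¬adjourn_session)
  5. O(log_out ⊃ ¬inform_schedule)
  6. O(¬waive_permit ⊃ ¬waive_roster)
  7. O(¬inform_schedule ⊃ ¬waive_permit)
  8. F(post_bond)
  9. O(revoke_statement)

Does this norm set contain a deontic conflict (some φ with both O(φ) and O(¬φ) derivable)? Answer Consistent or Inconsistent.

Premise 2 is O(adjourn_session ⊃ take_oath); even if O(take_oath) held, inferring O(adjourn_session) would be affirming the consequent — invalid.
So O(adjourn_session) is not derivable, and the apparent clash with O(¬adjourn_session) does not arise.
A world satisfying every obligation exists (e.g. adjourn_session=false, inform_schedule=true, log_out=false, post_bond=false, revoke_statement=true, take_oath=true, waive_permit=true, waive_roster=true); no atom is both obligatory and forbidden, so the set is consistent.

Consistent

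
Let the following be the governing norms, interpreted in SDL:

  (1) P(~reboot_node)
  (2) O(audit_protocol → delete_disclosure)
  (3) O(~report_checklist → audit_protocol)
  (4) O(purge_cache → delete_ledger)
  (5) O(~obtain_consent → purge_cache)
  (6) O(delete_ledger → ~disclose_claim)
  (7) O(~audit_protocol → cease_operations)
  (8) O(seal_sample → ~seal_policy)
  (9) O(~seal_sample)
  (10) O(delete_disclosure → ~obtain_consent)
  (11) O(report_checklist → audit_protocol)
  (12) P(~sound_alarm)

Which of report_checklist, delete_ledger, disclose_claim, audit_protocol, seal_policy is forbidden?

By case analysis on ~report_checklist: premise 3 gives O(~report_checklist → audit_protocol) and premise 11 gives O(report_checklist → audit_protocol), so O(audit_protocol) either way.
Applying K to premise 2 (O(audit_protocol → delete_disclosure)) and O(audit_protocol) yields O(delete_disclosure).
Applying K to premise 10 (O(delete_disclosure → ~obtain_consent)) and O(delete_disclosure) yields O(~obtain_consent).
Premise 5 is O(~obtain_consent → purge_cache); since O(~obtain_consent), deontic closure gives O(purge_cache).
With premise 4, O(purge_cache → delete_ledger), the K-axiom yields O(delete_ledger).
Applying K to premise 6 (O(delete_ledger → ~disclose_claim)) and O(delete_ledger) yields O(~disclose_claim).
So O(~disclose_claim) holds, i.e. disclose_claim is forbidden. None of the other listed options is forbidden under the premises.

disclose_claim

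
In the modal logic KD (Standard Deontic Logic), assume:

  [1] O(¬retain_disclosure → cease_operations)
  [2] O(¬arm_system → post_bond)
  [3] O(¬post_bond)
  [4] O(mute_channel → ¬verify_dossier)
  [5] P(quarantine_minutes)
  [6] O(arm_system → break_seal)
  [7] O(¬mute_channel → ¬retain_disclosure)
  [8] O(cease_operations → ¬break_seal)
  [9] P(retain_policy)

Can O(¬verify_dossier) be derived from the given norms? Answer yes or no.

Yes

Premise 3 gives O(¬post_bond).
Premise 2, O(¬arm_system → post_bond), contraposes to O(¬post_bond → arm_system); with O(¬post_bond) we get O(arm_system).
Applying K to premise 6 (O(arm_system → break_seal)) and O(arm_system) yields O(break_seal).
Premise 8, O(cease_operations → ¬break_seal), contraposes to O(break_seal → ¬cease_operations); with O(break_seal) we get O(¬cease_operations).
The contrapositive of premise 1 (O(¬retain_disclosure → cease_operations)) is O(¬cease_operations → retain_disclosure), and O(¬cease_operations) is already established, so O(retain_disclosure).
Premise 7 is O(¬mute_channel → ¬retain_disclosure); contrapositively O(retain_disclosure → mute_channel). Since O(retain_disclosure) holds, K gives O(mute_channel).
With premise 4, O(mute_channel → ¬verify_dossier), the K-axiom yields O(¬verify_dossier).
Premises 5, 9 do not contribute to this derivation.
So O(¬verify_dossier) follows.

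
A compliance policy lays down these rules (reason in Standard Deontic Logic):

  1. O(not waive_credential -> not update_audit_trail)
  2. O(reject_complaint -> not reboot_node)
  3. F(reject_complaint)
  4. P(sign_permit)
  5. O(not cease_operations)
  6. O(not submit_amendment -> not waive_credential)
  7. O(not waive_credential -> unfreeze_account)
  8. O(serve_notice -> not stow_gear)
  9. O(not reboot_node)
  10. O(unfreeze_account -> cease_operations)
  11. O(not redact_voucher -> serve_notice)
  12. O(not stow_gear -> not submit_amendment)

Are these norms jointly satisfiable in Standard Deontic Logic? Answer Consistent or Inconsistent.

Consistent

Premise 2 is O(reject_complaint -> not reboot_node); even if O(not reboot_node) held, inferring O(reject_complaint) would be affirming the consequent — invalid.
So O(reject_complaint) is not derivable, and the apparent clash with O(not reject_complaint) does not arise.
A world satisfying every obligation exists (e.g. cease_operations=false, reboot_node=false, redact_voucher=true, reject_complaint=false, serve_notice=false, sign_permit=false, stow_gear=true, submit_amendment=true, unfreeze_account=false, update_audit_trail=false, waive_credential=true); no atom is both obligatory and forbidden, so the set is consistent.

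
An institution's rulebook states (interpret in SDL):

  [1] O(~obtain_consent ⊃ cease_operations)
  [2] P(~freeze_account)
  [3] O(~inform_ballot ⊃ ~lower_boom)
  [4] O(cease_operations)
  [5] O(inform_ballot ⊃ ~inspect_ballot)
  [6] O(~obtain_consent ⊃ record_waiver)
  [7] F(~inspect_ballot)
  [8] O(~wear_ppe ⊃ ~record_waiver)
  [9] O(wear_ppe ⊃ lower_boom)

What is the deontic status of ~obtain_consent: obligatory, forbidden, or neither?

Forbidden

F(~inspect_ballot) at premise 7 means O(inspect_ballot).
Premise 5 is O(inform_ballot ⊃ ~inspect_ballot); contrapositively O(inspect_ballot ⊃ ~inform_ballot). Since O(inspect_ballot) holds, K gives O(~inform_ballot).
Applying K to premise 3 (O(~inform_ballot ⊃ ~lower_boom)) and O(~inform_ballot) yields O(~lower_boom).
Premise 9, O(wear_ppe ⊃ lower_boom), contraposes to O(~lower_boom ⊃ ~wear_ppe); with O(~lower_boom) we get O(~wear_ppe).
Applying K to premise 8 (O(~wear_ppe ⊃ ~record_waiver)) and O(~wear_ppe) yields O(~record_waiver).
Premise 6 is O(~obtain_consent ⊃ record_waiver); contrapositively O(~record_waiver ⊃ obtain_consent). Since O(~record_waiver) holds, K gives O(obtain_consent).
Premises 1, 2, 4 do not contribute to this derivation.
Thus O(obtain_consent), which is F(~obtain_consent): ~obtain_consent is forbidden.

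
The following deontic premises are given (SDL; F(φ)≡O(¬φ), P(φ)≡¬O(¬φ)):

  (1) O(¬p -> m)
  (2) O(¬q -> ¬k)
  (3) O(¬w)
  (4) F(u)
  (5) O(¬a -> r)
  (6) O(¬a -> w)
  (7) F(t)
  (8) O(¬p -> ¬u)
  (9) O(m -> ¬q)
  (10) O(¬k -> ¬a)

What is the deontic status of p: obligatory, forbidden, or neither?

Premise 3 gives O(¬w).
Premise 6 is O(¬a -> w); contrapositively O(¬w -> a). Since O(¬w) holds, K gives O(a).
The contrapositive of premise 10 (O(¬k -> ¬a)) is O(a -> k), and O(a) is already established, so O(k).
Premise 2, O(¬q -> ¬k), contraposes to O(k -> q); with O(k) we get O(q).
Premise 9 is O(m -> ¬q); contrapositively O(q -> ¬m). Since O(q) holds, K gives O(¬m).
The contrapositive of premise 1 (O(¬p -> m)) is O(¬m -> p), and O(¬m) is already established, so O(p).
Premises 4, 5, 7, 8 do not contribute to this derivation.
Hence p is obligatory.

Obligatory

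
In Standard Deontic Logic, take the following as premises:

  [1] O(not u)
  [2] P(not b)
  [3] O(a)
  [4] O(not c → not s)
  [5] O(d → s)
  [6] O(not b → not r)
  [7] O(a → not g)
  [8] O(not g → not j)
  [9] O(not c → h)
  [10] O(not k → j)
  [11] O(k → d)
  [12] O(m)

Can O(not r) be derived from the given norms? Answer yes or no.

No

Premise 6 is O(not b → not r), but O(not b) is not derivable from the premises (the permission P(not b) asserts only not O(b), not O(not b)), so it does not yield O(not r).
No other premise forces O(not r). An ideal world satisfying every premise can still have not r false, so O(not r) is not derivable.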